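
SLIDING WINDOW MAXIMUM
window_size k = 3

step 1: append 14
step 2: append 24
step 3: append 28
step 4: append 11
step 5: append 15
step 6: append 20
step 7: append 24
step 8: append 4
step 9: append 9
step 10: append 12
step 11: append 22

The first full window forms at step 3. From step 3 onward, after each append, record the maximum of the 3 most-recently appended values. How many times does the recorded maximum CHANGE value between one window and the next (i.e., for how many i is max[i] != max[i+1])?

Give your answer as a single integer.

Answer: 4

Derivation:
step 1: append 14 -> window=[14] (not full yet)
step 2: append 24 -> window=[14, 24] (not full yet)
step 3: append 28 -> window=[14, 24, 28] -> max=28
step 4: append 11 -> window=[24, 28, 11] -> max=28
step 5: append 15 -> window=[28, 11, 15] -> max=28
step 6: append 20 -> window=[11, 15, 20] -> max=20
step 7: append 24 -> window=[15, 20, 24] -> max=24
step 8: append 4 -> window=[20, 24, 4] -> max=24
step 9: append 9 -> window=[24, 4, 9] -> max=24
step 10: append 12 -> window=[4, 9, 12] -> max=12
step 11: append 22 -> window=[9, 12, 22] -> max=22
Recorded maximums: 28 28 28 20 24 24 24 12 22
Changes between consecutive maximums: 4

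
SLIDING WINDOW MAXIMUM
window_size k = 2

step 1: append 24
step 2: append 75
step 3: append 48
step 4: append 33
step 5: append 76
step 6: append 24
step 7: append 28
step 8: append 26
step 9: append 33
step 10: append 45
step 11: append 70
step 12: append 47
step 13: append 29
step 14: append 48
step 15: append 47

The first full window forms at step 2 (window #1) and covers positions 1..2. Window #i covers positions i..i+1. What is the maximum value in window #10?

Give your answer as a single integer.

Answer: 70

Derivation:
step 1: append 24 -> window=[24] (not full yet)
step 2: append 75 -> window=[24, 75] -> max=75
step 3: append 48 -> window=[75, 48] -> max=75
step 4: append 33 -> window=[48, 33] -> max=48
step 5: append 76 -> window=[33, 76] -> max=76
step 6: append 24 -> window=[76, 24] -> max=76
step 7: append 28 -> window=[24, 28] -> max=28
step 8: append 26 -> window=[28, 26] -> max=28
step 9: append 33 -> window=[26, 33] -> max=33
step 10: append 45 -> window=[33, 45] -> max=45
step 11: append 70 -> window=[45, 70] -> max=70
Window #10 max = 70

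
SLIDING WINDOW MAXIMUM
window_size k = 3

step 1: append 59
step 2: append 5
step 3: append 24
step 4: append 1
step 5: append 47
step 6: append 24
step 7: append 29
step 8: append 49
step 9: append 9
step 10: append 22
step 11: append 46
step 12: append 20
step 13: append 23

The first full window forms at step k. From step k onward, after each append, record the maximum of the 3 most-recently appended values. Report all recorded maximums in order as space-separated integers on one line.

Answer: 59 24 47 47 47 49 49 49 46 46 46

Derivation:
step 1: append 59 -> window=[59] (not full yet)
step 2: append 5 -> window=[59, 5] (not full yet)
step 3: append 24 -> window=[59, 5, 24] -> max=59
step 4: append 1 -> window=[5, 24, 1] -> max=24
step 5: append 47 -> window=[24, 1, 47] -> max=47
step 6: append 24 -> window=[1, 47, 24] -> max=47
step 7: append 29 -> window=[47, 24, 29] -> max=47
step 8: append 49 -> window=[24, 29, 49] -> max=49
step 9: append 9 -> window=[29, 49, 9] -> max=49
step 10: append 22 -> window=[49, 9, 22] -> max=49
step 11: append 46 -> window=[9, 22, 46] -> max=46
step 12: append 20 -> window=[22, 46, 20] -> max=46
step 13: append 23 -> window=[46, 20, 23] -> max=46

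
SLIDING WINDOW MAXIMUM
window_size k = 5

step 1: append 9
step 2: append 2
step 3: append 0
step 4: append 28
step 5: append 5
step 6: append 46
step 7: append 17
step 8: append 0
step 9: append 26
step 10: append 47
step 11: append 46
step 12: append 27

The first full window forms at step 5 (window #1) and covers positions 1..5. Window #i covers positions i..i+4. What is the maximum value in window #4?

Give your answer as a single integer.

step 1: append 9 -> window=[9] (not full yet)
step 2: append 2 -> window=[9, 2] (not full yet)
step 3: append 0 -> window=[9, 2, 0] (not full yet)
step 4: append 28 -> window=[9, 2, 0, 28] (not full yet)
step 5: append 5 -> window=[9, 2, 0, 28, 5] -> max=28
step 6: append 46 -> window=[2, 0, 28, 5, 46] -> max=46
step 7: append 17 -> window=[0, 28, 5, 46, 17] -> max=46
step 8: append 0 -> window=[28, 5, 46, 17, 0] -> max=46
Window #4 max = 46

Answer: 46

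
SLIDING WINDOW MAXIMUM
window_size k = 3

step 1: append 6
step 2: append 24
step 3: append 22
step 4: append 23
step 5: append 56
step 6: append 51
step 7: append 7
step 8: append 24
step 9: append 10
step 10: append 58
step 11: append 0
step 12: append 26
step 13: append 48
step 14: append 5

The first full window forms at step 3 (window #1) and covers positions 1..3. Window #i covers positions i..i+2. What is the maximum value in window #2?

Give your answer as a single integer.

Answer: 24

Derivation:
step 1: append 6 -> window=[6] (not full yet)
step 2: append 24 -> window=[6, 24] (not full yet)
step 3: append 22 -> window=[6, 24, 22] -> max=24
step 4: append 23 -> window=[24, 22, 23] -> max=24
Window #2 max = 24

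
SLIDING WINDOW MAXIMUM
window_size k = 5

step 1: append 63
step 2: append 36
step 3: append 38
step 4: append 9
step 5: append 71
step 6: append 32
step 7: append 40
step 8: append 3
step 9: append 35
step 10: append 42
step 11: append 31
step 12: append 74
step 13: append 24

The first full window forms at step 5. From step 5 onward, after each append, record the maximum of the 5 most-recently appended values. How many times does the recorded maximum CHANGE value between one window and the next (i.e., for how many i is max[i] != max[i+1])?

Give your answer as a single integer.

Answer: 2

Derivation:
step 1: append 63 -> window=[63] (not full yet)
step 2: append 36 -> window=[63, 36] (not full yet)
step 3: append 38 -> window=[63, 36, 38] (not full yet)
step 4: append 9 -> window=[63, 36, 38, 9] (not full yet)
step 5: append 71 -> window=[63, 36, 38, 9, 71] -> max=71
step 6: append 32 -> window=[36, 38, 9, 71, 32] -> max=71
step 7: append 40 -> window=[38, 9, 71, 32, 40] -> max=71
step 8: append 3 -> window=[9, 71, 32, 40, 3] -> max=71
step 9: append 35 -> window=[71, 32, 40, 3, 35] -> max=71
step 10: append 42 -> window=[32, 40, 3, 35, 42] -> max=42
step 11: append 31 -> window=[40, 3, 35, 42, 31] -> max=42
step 12: append 74 -> window=[3, 35, 42, 31, 74] -> max=74
step 13: append 24 -> window=[35, 42, 31, 74, 24] -> max=74
Recorded maximums: 71 71 71 71 71 42 42 74 74
Changes between consecutive maximums: 2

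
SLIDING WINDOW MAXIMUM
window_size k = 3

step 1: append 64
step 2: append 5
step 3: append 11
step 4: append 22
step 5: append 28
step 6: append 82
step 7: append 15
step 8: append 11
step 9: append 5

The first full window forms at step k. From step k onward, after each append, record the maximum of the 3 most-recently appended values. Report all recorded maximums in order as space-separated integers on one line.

step 1: append 64 -> window=[64] (not full yet)
step 2: append 5 -> window=[64, 5] (not full yet)
step 3: append 11 -> window=[64, 5, 11] -> max=64
step 4: append 22 -> window=[5, 11, 22] -> max=22
step 5: append 28 -> window=[11, 22, 28] -> max=28
step 6: append 82 -> window=[22, 28, 82] -> max=82
step 7: append 15 -> window=[28, 82, 15] -> max=82
step 8: append 11 -> window=[82, 15, 11] -> max=82
step 9: append 5 -> window=[15, 11, 5] -> max=15

Answer: 64 22 28 82 82 82 15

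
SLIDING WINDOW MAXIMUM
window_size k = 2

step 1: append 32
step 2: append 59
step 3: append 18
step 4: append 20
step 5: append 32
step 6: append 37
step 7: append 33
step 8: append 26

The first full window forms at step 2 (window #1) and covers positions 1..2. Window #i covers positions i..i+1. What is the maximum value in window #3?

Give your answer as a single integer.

step 1: append 32 -> window=[32] (not full yet)
step 2: append 59 -> window=[32, 59] -> max=59
step 3: append 18 -> window=[59, 18] -> max=59
step 4: append 20 -> window=[18, 20] -> max=20
Window #3 max = 20

Answer: 20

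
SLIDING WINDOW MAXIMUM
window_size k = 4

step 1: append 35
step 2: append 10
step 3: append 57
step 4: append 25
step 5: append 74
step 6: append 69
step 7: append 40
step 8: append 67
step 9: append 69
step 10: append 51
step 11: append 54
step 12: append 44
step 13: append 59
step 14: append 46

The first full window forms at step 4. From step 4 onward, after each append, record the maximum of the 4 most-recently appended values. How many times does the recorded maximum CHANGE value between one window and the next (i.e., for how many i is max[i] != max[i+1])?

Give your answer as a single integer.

step 1: append 35 -> window=[35] (not full yet)
step 2: append 10 -> window=[35, 10] (not full yet)
step 3: append 57 -> window=[35, 10, 57] (not full yet)
step 4: append 25 -> window=[35, 10, 57, 25] -> max=57
step 5: append 74 -> window=[10, 57, 25, 74] -> max=74
step 6: append 69 -> window=[57, 25, 74, 69] -> max=74
step 7: append 40 -> window=[25, 74, 69, 40] -> max=74
step 8: append 67 -> window=[74, 69, 40, 67] -> max=74
step 9: append 69 -> window=[69, 40, 67, 69] -> max=69
step 10: append 51 -> window=[40, 67, 69, 51] -> max=69
step 11: append 54 -> window=[67, 69, 51, 54] -> max=69
step 12: append 44 -> window=[69, 51, 54, 44] -> max=69
step 13: append 59 -> window=[51, 54, 44, 59] -> max=59
step 14: append 46 -> window=[54, 44, 59, 46] -> max=59
Recorded maximums: 57 74 74 74 74 69 69 69 69 59 59
Changes between consecutive maximums: 3

Answer: 3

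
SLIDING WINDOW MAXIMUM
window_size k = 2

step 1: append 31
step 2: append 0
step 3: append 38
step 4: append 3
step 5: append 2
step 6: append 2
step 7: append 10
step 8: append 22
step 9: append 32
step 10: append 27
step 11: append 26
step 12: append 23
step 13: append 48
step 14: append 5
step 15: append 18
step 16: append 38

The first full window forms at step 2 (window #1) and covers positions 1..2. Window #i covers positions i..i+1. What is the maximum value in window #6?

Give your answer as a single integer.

Answer: 10

Derivation:
step 1: append 31 -> window=[31] (not full yet)
step 2: append 0 -> window=[31, 0] -> max=31
step 3: append 38 -> window=[0, 38] -> max=38
step 4: append 3 -> window=[38, 3] -> max=38
step 5: append 2 -> window=[3, 2] -> max=3
step 6: append 2 -> window=[2, 2] -> max=2
step 7: append 10 -> window=[2, 10] -> max=10
Window #6 max = 10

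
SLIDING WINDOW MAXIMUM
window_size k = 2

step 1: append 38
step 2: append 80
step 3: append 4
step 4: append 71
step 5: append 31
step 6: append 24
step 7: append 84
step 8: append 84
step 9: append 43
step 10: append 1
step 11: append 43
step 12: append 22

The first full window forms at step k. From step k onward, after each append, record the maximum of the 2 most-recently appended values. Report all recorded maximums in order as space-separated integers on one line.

Answer: 80 80 71 71 31 84 84 84 43 43 43

Derivation:
step 1: append 38 -> window=[38] (not full yet)
step 2: append 80 -> window=[38, 80] -> max=80
step 3: append 4 -> window=[80, 4] -> max=80
step 4: append 71 -> window=[4, 71] -> max=71
step 5: append 31 -> window=[71, 31] -> max=71
step 6: append 24 -> window=[31, 24] -> max=31
step 7: append 84 -> window=[24, 84] -> max=84
step 8: append 84 -> window=[84, 84] -> max=84
step 9: append 43 -> window=[84, 43] -> max=84
step 10: append 1 -> window=[43, 1] -> max=43
step 11: append 43 -> window=[1, 43] -> max=43
step 12: append 22 -> window=[43, 22] -> max=43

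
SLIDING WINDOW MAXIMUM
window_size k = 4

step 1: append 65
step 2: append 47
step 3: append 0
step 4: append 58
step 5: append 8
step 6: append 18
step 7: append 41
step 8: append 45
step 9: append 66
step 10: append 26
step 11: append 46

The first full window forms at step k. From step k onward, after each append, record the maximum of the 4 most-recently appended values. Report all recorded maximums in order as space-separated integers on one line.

step 1: append 65 -> window=[65] (not full yet)
step 2: append 47 -> window=[65, 47] (not full yet)
step 3: append 0 -> window=[65, 47, 0] (not full yet)
step 4: append 58 -> window=[65, 47, 0, 58] -> max=65
step 5: append 8 -> window=[47, 0, 58, 8] -> max=58
step 6: append 18 -> window=[0, 58, 8, 18] -> max=58
step 7: append 41 -> window=[58, 8, 18, 41] -> max=58
step 8: append 45 -> window=[8, 18, 41, 45] -> max=45
step 9: append 66 -> window=[18, 41, 45, 66] -> max=66
step 10: append 26 -> window=[41, 45, 66, 26] -> max=66
step 11: append 46 -> window=[45, 66, 26, 46] -> max=66

Answer: 65 58 58 58 45 66 66 66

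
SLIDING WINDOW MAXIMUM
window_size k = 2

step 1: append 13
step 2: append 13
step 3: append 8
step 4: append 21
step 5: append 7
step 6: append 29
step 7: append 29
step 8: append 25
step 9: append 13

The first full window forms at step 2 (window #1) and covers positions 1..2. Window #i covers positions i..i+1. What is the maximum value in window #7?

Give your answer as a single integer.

Answer: 29

Derivation:
step 1: append 13 -> window=[13] (not full yet)
step 2: append 13 -> window=[13, 13] -> max=13
step 3: append 8 -> window=[13, 8] -> max=13
step 4: append 21 -> window=[8, 21] -> max=21
step 5: append 7 -> window=[21, 7] -> max=21
step 6: append 29 -> window=[7, 29] -> max=29
step 7: append 29 -> window=[29, 29] -> max=29
step 8: append 25 -> window=[29, 25] -> max=29
Window #7 max = 29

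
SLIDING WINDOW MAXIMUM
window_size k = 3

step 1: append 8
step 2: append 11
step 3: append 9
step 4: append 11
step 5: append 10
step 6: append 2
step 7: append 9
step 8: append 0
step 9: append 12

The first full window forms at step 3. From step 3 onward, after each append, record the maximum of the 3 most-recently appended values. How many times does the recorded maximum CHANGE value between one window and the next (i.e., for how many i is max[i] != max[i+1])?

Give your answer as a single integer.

Answer: 3

Derivation:
step 1: append 8 -> window=[8] (not full yet)
step 2: append 11 -> window=[8, 11] (not full yet)
step 3: append 9 -> window=[8, 11, 9] -> max=11
step 4: append 11 -> window=[11, 9, 11] -> max=11
step 5: append 10 -> window=[9, 11, 10] -> max=11
step 6: append 2 -> window=[11, 10, 2] -> max=11
step 7: append 9 -> window=[10, 2, 9] -> max=10
step 8: append 0 -> window=[2, 9, 0] -> max=9
step 9: append 12 -> window=[9, 0, 12] -> max=12
Recorded maximums: 11 11 11 11 10 9 12
Changes between consecutive maximums: 3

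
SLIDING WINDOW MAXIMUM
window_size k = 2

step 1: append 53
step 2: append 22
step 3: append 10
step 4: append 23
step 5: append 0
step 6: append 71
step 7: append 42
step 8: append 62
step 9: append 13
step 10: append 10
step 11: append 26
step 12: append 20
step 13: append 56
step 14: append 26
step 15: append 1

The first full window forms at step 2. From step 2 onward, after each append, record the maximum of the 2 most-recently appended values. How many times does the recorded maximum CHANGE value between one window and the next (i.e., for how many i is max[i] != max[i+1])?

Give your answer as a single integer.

step 1: append 53 -> window=[53] (not full yet)
step 2: append 22 -> window=[53, 22] -> max=53
step 3: append 10 -> window=[22, 10] -> max=22
step 4: append 23 -> window=[10, 23] -> max=23
step 5: append 0 -> window=[23, 0] -> max=23
step 6: append 71 -> window=[0, 71] -> max=71
step 7: append 42 -> window=[71, 42] -> max=71
step 8: append 62 -> window=[42, 62] -> max=62
step 9: append 13 -> window=[62, 13] -> max=62
step 10: append 10 -> window=[13, 10] -> max=13
step 11: append 26 -> window=[10, 26] -> max=26
step 12: append 20 -> window=[26, 20] -> max=26
step 13: append 56 -> window=[20, 56] -> max=56
step 14: append 26 -> window=[56, 26] -> max=56
step 15: append 1 -> window=[26, 1] -> max=26
Recorded maximums: 53 22 23 23 71 71 62 62 13 26 26 56 56 26
Changes between consecutive maximums: 8

Answer: 8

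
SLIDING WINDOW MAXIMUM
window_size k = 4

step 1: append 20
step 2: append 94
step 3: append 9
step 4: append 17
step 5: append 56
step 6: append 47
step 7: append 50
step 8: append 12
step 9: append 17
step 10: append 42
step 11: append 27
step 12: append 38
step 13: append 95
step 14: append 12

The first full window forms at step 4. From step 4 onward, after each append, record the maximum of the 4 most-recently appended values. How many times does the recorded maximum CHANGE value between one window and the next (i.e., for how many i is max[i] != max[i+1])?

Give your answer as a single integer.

Answer: 4

Derivation:
step 1: append 20 -> window=[20] (not full yet)
step 2: append 94 -> window=[20, 94] (not full yet)
step 3: append 9 -> window=[20, 94, 9] (not full yet)
step 4: append 17 -> window=[20, 94, 9, 17] -> max=94
step 5: append 56 -> window=[94, 9, 17, 56] -> max=94
step 6: append 47 -> window=[9, 17, 56, 47] -> max=56
step 7: append 50 -> window=[17, 56, 47, 50] -> max=56
step 8: append 12 -> window=[56, 47, 50, 12] -> max=56
step 9: append 17 -> window=[47, 50, 12, 17] -> max=50
step 10: append 42 -> window=[50, 12, 17, 42] -> max=50
step 11: append 27 -> window=[12, 17, 42, 27] -> max=42
step 12: append 38 -> window=[17, 42, 27, 38] -> max=42
step 13: append 95 -> window=[42, 27, 38, 95] -> max=95
step 14: append 12 -> window=[27, 38, 95, 12] -> max=95
Recorded maximums: 94 94 56 56 56 50 50 42 42 95 95
Changes between consecutive maximums: 4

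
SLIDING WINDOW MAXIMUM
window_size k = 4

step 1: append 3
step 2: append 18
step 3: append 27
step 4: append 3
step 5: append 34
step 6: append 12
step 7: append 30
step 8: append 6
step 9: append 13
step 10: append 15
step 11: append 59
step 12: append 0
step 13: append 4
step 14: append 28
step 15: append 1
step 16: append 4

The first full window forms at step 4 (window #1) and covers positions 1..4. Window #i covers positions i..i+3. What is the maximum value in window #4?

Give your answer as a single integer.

step 1: append 3 -> window=[3] (not full yet)
step 2: append 18 -> window=[3, 18] (not full yet)
step 3: append 27 -> window=[3, 18, 27] (not full yet)
step 4: append 3 -> window=[3, 18, 27, 3] -> max=27
step 5: append 34 -> window=[18, 27, 3, 34] -> max=34
step 6: append 12 -> window=[27, 3, 34, 12] -> max=34
step 7: append 30 -> window=[3, 34, 12, 30] -> max=34
Window #4 max = 34

Answer: 34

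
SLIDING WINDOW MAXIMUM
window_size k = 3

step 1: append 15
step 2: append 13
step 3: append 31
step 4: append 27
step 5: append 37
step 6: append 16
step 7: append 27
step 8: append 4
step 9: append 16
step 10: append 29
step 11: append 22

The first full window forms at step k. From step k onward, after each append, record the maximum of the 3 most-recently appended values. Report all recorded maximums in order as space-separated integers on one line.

step 1: append 15 -> window=[15] (not full yet)
step 2: append 13 -> window=[15, 13] (not full yet)
step 3: append 31 -> window=[15, 13, 31] -> max=31
step 4: append 27 -> window=[13, 31, 27] -> max=31
step 5: append 37 -> window=[31, 27, 37] -> max=37
step 6: append 16 -> window=[27, 37, 16] -> max=37
step 7: append 27 -> window=[37, 16, 27] -> max=37
step 8: append 4 -> window=[16, 27, 4] -> max=27
step 9: append 16 -> window=[27, 4, 16] -> max=27
step 10: append 29 -> window=[4, 16, 29] -> max=29
step 11: append 22 -> window=[16, 29, 22] -> max=29

Answer: 31 31 37 37 37 27 27 29 29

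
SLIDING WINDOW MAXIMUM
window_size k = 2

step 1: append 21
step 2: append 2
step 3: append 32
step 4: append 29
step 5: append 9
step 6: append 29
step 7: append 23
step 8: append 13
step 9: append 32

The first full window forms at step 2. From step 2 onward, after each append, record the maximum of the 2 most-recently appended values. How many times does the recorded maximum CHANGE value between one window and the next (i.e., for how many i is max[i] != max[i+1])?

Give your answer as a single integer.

Answer: 4

Derivation:
step 1: append 21 -> window=[21] (not full yet)
step 2: append 2 -> window=[21, 2] -> max=21
step 3: append 32 -> window=[2, 32] -> max=32
step 4: append 29 -> window=[32, 29] -> max=32
step 5: append 9 -> window=[29, 9] -> max=29
step 6: append 29 -> window=[9, 29] -> max=29
step 7: append 23 -> window=[29, 23] -> max=29
step 8: append 13 -> window=[23, 13] -> max=23
step 9: append 32 -> window=[13, 32] -> max=32
Recorded maximums: 21 32 32 29 29 29 23 32
Changes between consecutive maximums: 4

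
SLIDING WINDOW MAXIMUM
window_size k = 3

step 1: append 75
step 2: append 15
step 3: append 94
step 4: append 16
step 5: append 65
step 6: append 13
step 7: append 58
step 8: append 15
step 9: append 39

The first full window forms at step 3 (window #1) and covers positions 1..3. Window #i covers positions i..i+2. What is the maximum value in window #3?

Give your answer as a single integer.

Answer: 94

Derivation:
step 1: append 75 -> window=[75] (not full yet)
step 2: append 15 -> window=[75, 15] (not full yet)
step 3: append 94 -> window=[75, 15, 94] -> max=94
step 4: append 16 -> window=[15, 94, 16] -> max=94
step 5: append 65 -> window=[94, 16, 65] -> max=94
Window #3 max = 94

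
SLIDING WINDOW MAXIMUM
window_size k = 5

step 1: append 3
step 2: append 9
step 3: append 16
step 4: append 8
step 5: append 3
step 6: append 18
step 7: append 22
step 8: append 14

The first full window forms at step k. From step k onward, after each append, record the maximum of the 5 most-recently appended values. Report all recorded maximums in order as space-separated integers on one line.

Answer: 16 18 22 22

Derivation:
step 1: append 3 -> window=[3] (not full yet)
step 2: append 9 -> window=[3, 9] (not full yet)
step 3: append 16 -> window=[3, 9, 16] (not full yet)
step 4: append 8 -> window=[3, 9, 16, 8] (not full yet)
step 5: append 3 -> window=[3, 9, 16, 8, 3] -> max=16
step 6: append 18 -> window=[9, 16, 8, 3, 18] -> max=18
step 7: append 22 -> window=[16, 8, 3, 18, 22] -> max=22
step 8: append 14 -> window=[8, 3, 18, 22, 14] -> max=22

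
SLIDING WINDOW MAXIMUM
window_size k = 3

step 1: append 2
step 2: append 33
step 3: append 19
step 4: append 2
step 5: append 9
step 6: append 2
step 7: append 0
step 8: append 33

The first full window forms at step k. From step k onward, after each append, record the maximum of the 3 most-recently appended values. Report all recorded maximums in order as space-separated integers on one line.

step 1: append 2 -> window=[2] (not full yet)
step 2: append 33 -> window=[2, 33] (not full yet)
step 3: append 19 -> window=[2, 33, 19] -> max=33
step 4: append 2 -> window=[33, 19, 2] -> max=33
step 5: append 9 -> window=[19, 2, 9] -> max=19
step 6: append 2 -> window=[2, 9, 2] -> max=9
step 7: append 0 -> window=[9, 2, 0] -> max=9
step 8: append 33 -> window=[2, 0, 33] -> max=33

Answer: 33 33 19 9 9 33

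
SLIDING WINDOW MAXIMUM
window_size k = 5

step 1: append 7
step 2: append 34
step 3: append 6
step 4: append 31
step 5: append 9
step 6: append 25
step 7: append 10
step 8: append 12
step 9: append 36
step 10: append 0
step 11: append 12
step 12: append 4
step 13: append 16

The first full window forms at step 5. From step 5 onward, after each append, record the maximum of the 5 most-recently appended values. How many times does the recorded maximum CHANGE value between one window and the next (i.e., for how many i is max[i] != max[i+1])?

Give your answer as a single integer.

Answer: 2

Derivation:
step 1: append 7 -> window=[7] (not full yet)
step 2: append 34 -> window=[7, 34] (not full yet)
step 3: append 6 -> window=[7, 34, 6] (not full yet)
step 4: append 31 -> window=[7, 34, 6, 31] (not full yet)
step 5: append 9 -> window=[7, 34, 6, 31, 9] -> max=34
step 6: append 25 -> window=[34, 6, 31, 9, 25] -> max=34
step 7: append 10 -> window=[6, 31, 9, 25, 10] -> max=31
step 8: append 12 -> window=[31, 9, 25, 10, 12] -> max=31
step 9: append 36 -> window=[9, 25, 10, 12, 36] -> max=36
step 10: append 0 -> window=[25, 10, 12, 36, 0] -> max=36
step 11: append 12 -> window=[10, 12, 36, 0, 12] -> max=36
step 12: append 4 -> window=[12, 36, 0, 12, 4] -> max=36
step 13: append 16 -> window=[36, 0, 12, 4, 16] -> max=36
Recorded maximums: 34 34 31 31 36 36 36 36 36
Changes between consecutive maximums: 2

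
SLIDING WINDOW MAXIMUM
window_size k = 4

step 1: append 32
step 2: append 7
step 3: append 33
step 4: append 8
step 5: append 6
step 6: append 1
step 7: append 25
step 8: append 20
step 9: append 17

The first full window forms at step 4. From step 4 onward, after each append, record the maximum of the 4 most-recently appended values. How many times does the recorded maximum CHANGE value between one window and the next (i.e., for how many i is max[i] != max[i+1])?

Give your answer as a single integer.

Answer: 1

Derivation:
step 1: append 32 -> window=[32] (not full yet)
step 2: append 7 -> window=[32, 7] (not full yet)
step 3: append 33 -> window=[32, 7, 33] (not full yet)
step 4: append 8 -> window=[32, 7, 33, 8] -> max=33
step 5: append 6 -> window=[7, 33, 8, 6] -> max=33
step 6: append 1 -> window=[33, 8, 6, 1] -> max=33
step 7: append 25 -> window=[8, 6, 1, 25] -> max=25
step 8: append 20 -> window=[6, 1, 25, 20] -> max=25
step 9: append 17 -> window=[1, 25, 20, 17] -> max=25
Recorded maximums: 33 33 33 25 25 25
Changes between consecutive maximums: 1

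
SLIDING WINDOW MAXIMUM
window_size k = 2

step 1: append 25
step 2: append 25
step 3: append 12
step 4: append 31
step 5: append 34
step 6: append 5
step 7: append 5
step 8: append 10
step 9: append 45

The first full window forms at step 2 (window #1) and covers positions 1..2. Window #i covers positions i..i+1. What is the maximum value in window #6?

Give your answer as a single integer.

step 1: append 25 -> window=[25] (not full yet)
step 2: append 25 -> window=[25, 25] -> max=25
step 3: append 12 -> window=[25, 12] -> max=25
step 4: append 31 -> window=[12, 31] -> max=31
step 5: append 34 -> window=[31, 34] -> max=34
step 6: append 5 -> window=[34, 5] -> max=34
step 7: append 5 -> window=[5, 5] -> max=5
Window #6 max = 5

Answer: 5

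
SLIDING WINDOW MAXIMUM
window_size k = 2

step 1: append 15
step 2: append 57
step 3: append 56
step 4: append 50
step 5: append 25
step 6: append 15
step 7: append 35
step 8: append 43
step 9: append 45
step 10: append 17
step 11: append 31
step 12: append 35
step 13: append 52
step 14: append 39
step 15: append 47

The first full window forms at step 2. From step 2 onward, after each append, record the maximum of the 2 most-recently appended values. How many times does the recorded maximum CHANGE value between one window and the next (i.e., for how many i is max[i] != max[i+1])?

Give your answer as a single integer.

Answer: 10

Derivation:
step 1: append 15 -> window=[15] (not full yet)
step 2: append 57 -> window=[15, 57] -> max=57
step 3: append 56 -> window=[57, 56] -> max=57
step 4: append 50 -> window=[56, 50] -> max=56
step 5: append 25 -> window=[50, 25] -> max=50
step 6: append 15 -> window=[25, 15] -> max=25
step 7: append 35 -> window=[15, 35] -> max=35
step 8: append 43 -> window=[35, 43] -> max=43
step 9: append 45 -> window=[43, 45] -> max=45
step 10: append 17 -> window=[45, 17] -> max=45
step 11: append 31 -> window=[17, 31] -> max=31
step 12: append 35 -> window=[31, 35] -> max=35
step 13: append 52 -> window=[35, 52] -> max=52
step 14: append 39 -> window=[52, 39] -> max=52
step 15: append 47 -> window=[39, 47] -> max=47
Recorded maximums: 57 57 56 50 25 35 43 45 45 31 35 52 52 47
Changes between consecutive maximums: 10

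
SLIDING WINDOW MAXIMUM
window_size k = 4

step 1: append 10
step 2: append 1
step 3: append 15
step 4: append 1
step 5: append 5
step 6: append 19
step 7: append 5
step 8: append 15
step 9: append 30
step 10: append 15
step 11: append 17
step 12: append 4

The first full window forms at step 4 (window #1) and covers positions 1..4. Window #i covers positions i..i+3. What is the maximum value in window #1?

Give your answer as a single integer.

step 1: append 10 -> window=[10] (not full yet)
step 2: append 1 -> window=[10, 1] (not full yet)
step 3: append 15 -> window=[10, 1, 15] (not full yet)
step 4: append 1 -> window=[10, 1, 15, 1] -> max=15
Window #1 max = 15

Answer: 15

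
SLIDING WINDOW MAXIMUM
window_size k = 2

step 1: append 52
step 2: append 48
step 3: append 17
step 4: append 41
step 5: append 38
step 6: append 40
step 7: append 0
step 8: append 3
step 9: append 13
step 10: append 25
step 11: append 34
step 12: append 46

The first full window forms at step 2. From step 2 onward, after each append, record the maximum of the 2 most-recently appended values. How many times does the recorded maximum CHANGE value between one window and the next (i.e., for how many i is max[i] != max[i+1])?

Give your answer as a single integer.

step 1: append 52 -> window=[52] (not full yet)
step 2: append 48 -> window=[52, 48] -> max=52
step 3: append 17 -> window=[48, 17] -> max=48
step 4: append 41 -> window=[17, 41] -> max=41
step 5: append 38 -> window=[41, 38] -> max=41
step 6: append 40 -> window=[38, 40] -> max=40
step 7: append 0 -> window=[40, 0] -> max=40
step 8: append 3 -> window=[0, 3] -> max=3
step 9: append 13 -> window=[3, 13] -> max=13
step 10: append 25 -> window=[13, 25] -> max=25
step 11: append 34 -> window=[25, 34] -> max=34
step 12: append 46 -> window=[34, 46] -> max=46
Recorded maximums: 52 48 41 41 40 40 3 13 25 34 46
Changes between consecutive maximums: 8

Answer: 8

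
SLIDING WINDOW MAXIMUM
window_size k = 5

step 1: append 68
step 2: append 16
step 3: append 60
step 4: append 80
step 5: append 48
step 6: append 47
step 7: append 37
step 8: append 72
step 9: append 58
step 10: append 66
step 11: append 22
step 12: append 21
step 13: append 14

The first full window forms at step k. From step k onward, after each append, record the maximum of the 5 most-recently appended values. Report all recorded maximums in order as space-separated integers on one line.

step 1: append 68 -> window=[68] (not full yet)
step 2: append 16 -> window=[68, 16] (not full yet)
step 3: append 60 -> window=[68, 16, 60] (not full yet)
step 4: append 80 -> window=[68, 16, 60, 80] (not full yet)
step 5: append 48 -> window=[68, 16, 60, 80, 48] -> max=80
step 6: append 47 -> window=[16, 60, 80, 48, 47] -> max=80
step 7: append 37 -> window=[60, 80, 48, 47, 37] -> max=80
step 8: append 72 -> window=[80, 48, 47, 37, 72] -> max=80
step 9: append 58 -> window=[48, 47, 37, 72, 58] -> max=72
step 10: append 66 -> window=[47, 37, 72, 58, 66] -> max=72
step 11: append 22 -> window=[37, 72, 58, 66, 22] -> max=72
step 12: append 21 -> window=[72, 58, 66, 22, 21] -> max=72
step 13: append 14 -> window=[58, 66, 22, 21, 14] -> max=66

Answer: 80 80 80 80 72 72 72 72 66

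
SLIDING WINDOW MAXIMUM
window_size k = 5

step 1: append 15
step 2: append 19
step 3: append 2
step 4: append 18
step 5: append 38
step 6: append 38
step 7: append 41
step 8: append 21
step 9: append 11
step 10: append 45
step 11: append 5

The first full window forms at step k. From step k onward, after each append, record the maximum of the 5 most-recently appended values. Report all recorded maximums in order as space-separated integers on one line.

Answer: 38 38 41 41 41 45 45

Derivation:
step 1: append 15 -> window=[15] (not full yet)
step 2: append 19 -> window=[15, 19] (not full yet)
step 3: append 2 -> window=[15, 19, 2] (not full yet)
step 4: append 18 -> window=[15, 19, 2, 18] (not full yet)
step 5: append 38 -> window=[15, 19, 2, 18, 38] -> max=38
step 6: append 38 -> window=[19, 2, 18, 38, 38] -> max=38
step 7: append 41 -> window=[2, 18, 38, 38, 41] -> max=41
step 8: append 21 -> window=[18, 38, 38, 41, 21] -> max=41
step 9: append 11 -> window=[38, 38, 41, 21, 11] -> max=41
step 10: append 45 -> window=[38, 41, 21, 11, 45] -> max=45
step 11: append 5 -> window=[41, 21, 11, 45, 5] -> max=45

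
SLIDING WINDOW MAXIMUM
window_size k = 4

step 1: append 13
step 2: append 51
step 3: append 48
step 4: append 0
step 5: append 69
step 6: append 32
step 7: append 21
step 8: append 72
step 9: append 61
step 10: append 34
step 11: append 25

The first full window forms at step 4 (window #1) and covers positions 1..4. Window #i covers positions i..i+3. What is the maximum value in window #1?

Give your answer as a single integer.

step 1: append 13 -> window=[13] (not full yet)
step 2: append 51 -> window=[13, 51] (not full yet)
step 3: append 48 -> window=[13, 51, 48] (not full yet)
step 4: append 0 -> window=[13, 51, 48, 0] -> max=51
Window #1 max = 51

Answer: 51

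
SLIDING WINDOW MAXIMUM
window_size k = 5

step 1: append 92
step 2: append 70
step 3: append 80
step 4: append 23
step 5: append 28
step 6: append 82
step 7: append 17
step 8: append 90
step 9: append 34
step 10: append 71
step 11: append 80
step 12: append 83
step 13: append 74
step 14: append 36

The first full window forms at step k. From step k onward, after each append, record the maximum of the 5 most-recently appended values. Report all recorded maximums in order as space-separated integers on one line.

Answer: 92 82 82 90 90 90 90 90 83 83

Derivation:
step 1: append 92 -> window=[92] (not full yet)
step 2: append 70 -> window=[92, 70] (not full yet)
step 3: append 80 -> window=[92, 70, 80] (not full yet)
step 4: append 23 -> window=[92, 70, 80, 23] (not full yet)
step 5: append 28 -> window=[92, 70, 80, 23, 28] -> max=92
step 6: append 82 -> window=[70, 80, 23, 28, 82] -> max=82
step 7: append 17 -> window=[80, 23, 28, 82, 17] -> max=82
step 8: append 90 -> window=[23, 28, 82, 17, 90] -> max=90
step 9: append 34 -> window=[28, 82, 17, 90, 34] -> max=90
step 10: append 71 -> window=[82, 17, 90, 34, 71] -> max=90
step 11: append 80 -> window=[17, 90, 34, 71, 80] -> max=90
step 12: append 83 -> window=[90, 34, 71, 80, 83] -> max=90
step 13: append 74 -> window=[34, 71, 80, 83, 74] -> max=83
step 14: append 36 -> window=[71, 80, 83, 74, 36] -> max=83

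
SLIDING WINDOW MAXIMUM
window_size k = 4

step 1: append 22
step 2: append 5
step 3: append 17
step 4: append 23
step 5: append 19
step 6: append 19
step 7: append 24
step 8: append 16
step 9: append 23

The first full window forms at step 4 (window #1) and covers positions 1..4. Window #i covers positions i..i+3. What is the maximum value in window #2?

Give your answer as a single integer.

Answer: 23

Derivation:
step 1: append 22 -> window=[22] (not full yet)
step 2: append 5 -> window=[22, 5] (not full yet)
step 3: append 17 -> window=[22, 5, 17] (not full yet)
step 4: append 23 -> window=[22, 5, 17, 23] -> max=23
step 5: append 19 -> window=[5, 17, 23, 19] -> max=23
Window #2 max = 23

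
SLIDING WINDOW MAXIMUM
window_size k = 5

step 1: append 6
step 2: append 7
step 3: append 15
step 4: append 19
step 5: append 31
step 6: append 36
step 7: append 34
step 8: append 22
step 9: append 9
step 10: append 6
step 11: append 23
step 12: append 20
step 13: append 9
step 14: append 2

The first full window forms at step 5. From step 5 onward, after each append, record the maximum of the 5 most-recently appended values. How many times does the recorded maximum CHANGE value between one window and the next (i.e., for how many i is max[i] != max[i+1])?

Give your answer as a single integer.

Answer: 3

Derivation:
step 1: append 6 -> window=[6] (not full yet)
step 2: append 7 -> window=[6, 7] (not full yet)
step 3: append 15 -> window=[6, 7, 15] (not full yet)
step 4: append 19 -> window=[6, 7, 15, 19] (not full yet)
step 5: append 31 -> window=[6, 7, 15, 19, 31] -> max=31
step 6: append 36 -> window=[7, 15, 19, 31, 36] -> max=36
step 7: append 34 -> window=[15, 19, 31, 36, 34] -> max=36
step 8: append 22 -> window=[19, 31, 36, 34, 22] -> max=36
step 9: append 9 -> window=[31, 36, 34, 22, 9] -> max=36
step 10: append 6 -> window=[36, 34, 22, 9, 6] -> max=36
step 11: append 23 -> window=[34, 22, 9, 6, 23] -> max=34
step 12: append 20 -> window=[22, 9, 6, 23, 20] -> max=23
step 13: append 9 -> window=[9, 6, 23, 20, 9] -> max=23
step 14: append 2 -> window=[6, 23, 20, 9, 2] -> max=23
Recorded maximums: 31 36 36 36 36 36 34 23 23 23
Changes between consecutive maximums: 3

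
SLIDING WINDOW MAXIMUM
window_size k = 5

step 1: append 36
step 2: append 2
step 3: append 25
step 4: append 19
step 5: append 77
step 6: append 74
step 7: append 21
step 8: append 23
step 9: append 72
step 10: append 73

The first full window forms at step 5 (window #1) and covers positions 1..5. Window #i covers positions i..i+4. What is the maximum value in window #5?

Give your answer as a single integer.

step 1: append 36 -> window=[36] (not full yet)
step 2: append 2 -> window=[36, 2] (not full yet)
step 3: append 25 -> window=[36, 2, 25] (not full yet)
step 4: append 19 -> window=[36, 2, 25, 19] (not full yet)
step 5: append 77 -> window=[36, 2, 25, 19, 77] -> max=77
step 6: append 74 -> window=[2, 25, 19, 77, 74] -> max=77
step 7: append 21 -> window=[25, 19, 77, 74, 21] -> max=77
step 8: append 23 -> window=[19, 77, 74, 21, 23] -> max=77
step 9: append 72 -> window=[77, 74, 21, 23, 72] -> max=77
Window #5 max = 77

Answer: 77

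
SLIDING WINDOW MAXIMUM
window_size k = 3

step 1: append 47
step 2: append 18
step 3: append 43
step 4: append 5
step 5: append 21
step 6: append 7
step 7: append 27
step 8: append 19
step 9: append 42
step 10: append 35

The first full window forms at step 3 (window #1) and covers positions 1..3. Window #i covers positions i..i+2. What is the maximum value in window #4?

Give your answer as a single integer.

step 1: append 47 -> window=[47] (not full yet)
step 2: append 18 -> window=[47, 18] (not full yet)
step 3: append 43 -> window=[47, 18, 43] -> max=47
step 4: append 5 -> window=[18, 43, 5] -> max=43
step 5: append 21 -> window=[43, 5, 21] -> max=43
step 6: append 7 -> window=[5, 21, 7] -> max=21
Window #4 max = 21

Answer: 21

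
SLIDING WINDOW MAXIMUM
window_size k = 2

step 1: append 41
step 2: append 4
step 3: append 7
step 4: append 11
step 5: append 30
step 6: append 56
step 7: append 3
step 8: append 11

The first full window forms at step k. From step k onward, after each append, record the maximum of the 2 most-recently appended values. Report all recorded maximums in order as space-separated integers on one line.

step 1: append 41 -> window=[41] (not full yet)
step 2: append 4 -> window=[41, 4] -> max=41
step 3: append 7 -> window=[4, 7] -> max=7
step 4: append 11 -> window=[7, 11] -> max=11
step 5: append 30 -> window=[11, 30] -> max=30
step 6: append 56 -> window=[30, 56] -> max=56
step 7: append 3 -> window=[56, 3] -> max=56
step 8: append 11 -> window=[3, 11] -> max=11

Answer: 41 7 11 30 56 56 11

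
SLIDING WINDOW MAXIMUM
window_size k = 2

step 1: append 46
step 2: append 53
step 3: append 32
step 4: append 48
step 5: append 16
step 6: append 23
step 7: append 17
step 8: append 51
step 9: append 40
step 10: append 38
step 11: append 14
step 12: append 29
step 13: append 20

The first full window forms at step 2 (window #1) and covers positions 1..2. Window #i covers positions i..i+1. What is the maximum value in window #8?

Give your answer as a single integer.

Answer: 51

Derivation:
step 1: append 46 -> window=[46] (not full yet)
step 2: append 53 -> window=[46, 53] -> max=53
step 3: append 32 -> window=[53, 32] -> max=53
step 4: append 48 -> window=[32, 48] -> max=48
step 5: append 16 -> window=[48, 16] -> max=48
step 6: append 23 -> window=[16, 23] -> max=23
step 7: append 17 -> window=[23, 17] -> max=23
step 8: append 51 -> window=[17, 51] -> max=51
step 9: append 40 -> window=[51, 40] -> max=51
Window #8 max = 51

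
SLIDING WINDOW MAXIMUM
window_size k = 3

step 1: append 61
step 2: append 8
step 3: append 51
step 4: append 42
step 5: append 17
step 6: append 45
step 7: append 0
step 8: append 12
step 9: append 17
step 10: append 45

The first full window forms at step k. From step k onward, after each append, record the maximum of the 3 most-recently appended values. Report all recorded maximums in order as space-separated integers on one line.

step 1: append 61 -> window=[61] (not full yet)
step 2: append 8 -> window=[61, 8] (not full yet)
step 3: append 51 -> window=[61, 8, 51] -> max=61
step 4: append 42 -> window=[8, 51, 42] -> max=51
step 5: append 17 -> window=[51, 42, 17] -> max=51
step 6: append 45 -> window=[42, 17, 45] -> max=45
step 7: append 0 -> window=[17, 45, 0] -> max=45
step 8: append 12 -> window=[45, 0, 12] -> max=45
step 9: append 17 -> window=[0, 12, 17] -> max=17
step 10: append 45 -> window=[12, 17, 45] -> max=45

Answer: 61 51 51 45 45 45 17 45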